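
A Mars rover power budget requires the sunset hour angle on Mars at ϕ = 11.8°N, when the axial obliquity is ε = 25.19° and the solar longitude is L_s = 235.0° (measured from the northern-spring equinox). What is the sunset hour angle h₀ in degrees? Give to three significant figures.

Solar declination: sin δ = sin ε · sin L_s = sin 25.19° × sin 235.0° = -0.34865, so δ = -20.405°.
cos h₀ = −tan ϕ · tan δ = −tan(+11.8°) × tan(-20.405°) = 0.0777, so h₀ = 1.4930 rad = 85.54°.

h₀ = 85.5°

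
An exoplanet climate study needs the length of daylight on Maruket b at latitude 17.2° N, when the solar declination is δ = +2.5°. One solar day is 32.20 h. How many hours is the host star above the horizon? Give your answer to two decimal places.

16.24 h

cos H₀ = −tan φ · tan δ = −tan(+17.2°) × tan(+2.500°) = -0.0135, so H₀ = 1.5843 rad = 90.77°.
Daylight = 2H₀/(2π) × 32.20 h = (1.5843/π) × 32.20 = 16.24 h.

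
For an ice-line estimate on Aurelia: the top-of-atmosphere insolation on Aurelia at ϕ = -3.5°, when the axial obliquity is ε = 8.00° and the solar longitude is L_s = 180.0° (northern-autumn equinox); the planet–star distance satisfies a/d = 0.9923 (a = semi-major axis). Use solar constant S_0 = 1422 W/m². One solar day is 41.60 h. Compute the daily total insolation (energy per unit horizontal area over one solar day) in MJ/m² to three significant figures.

Solar declination: sin δ = sin ε · sin L_s = sin 8.00° × sin 180.0° = 0.00000, so δ = +0.000°.
cos h₀ = −tan(-3.5°) tan(+0.000°) = 0.0000, h₀ = 1.5708 rad.
Bracket: h₀ sin ϕ sin δ + cos ϕ cos δ sin h₀ = 1.5708×-0.06105×0.00000 + 0.99813×1.00000×1.00000 = -0.000000 + 0.998130 = 0.998130.
Inverse-square distance factor (a/d)² = 0.9923² = 0.984659.
Q̄ = (S_0/π) × 0.984659 × [bracket] = (1422/π) × 0.984659 × 0.998130 = 444.86 W/m².
Daily total = Q̄ × 41.60 h × 3600 s/h = 444.86 × 41.60 × 3600 / 10⁶ = 66.62 MJ/m².

66.6 MJ/m²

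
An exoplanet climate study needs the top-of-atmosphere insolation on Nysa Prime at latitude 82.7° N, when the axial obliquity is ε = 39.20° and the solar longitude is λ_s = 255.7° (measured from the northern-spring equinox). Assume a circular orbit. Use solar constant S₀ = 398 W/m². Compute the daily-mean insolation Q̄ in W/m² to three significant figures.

Solar declination: sin δ = sin ε · sin λ_s = sin 39.20° × sin 255.7° = -0.61245, so δ = -37.767°.
cos H₀ = −tan(+82.7°) tan(-37.767°) = 6.0478 ≥ 1 ⇒ polar night, H₀ = 0 and Q̄ = 0.

Q̄ ≈ 0.00 W/m²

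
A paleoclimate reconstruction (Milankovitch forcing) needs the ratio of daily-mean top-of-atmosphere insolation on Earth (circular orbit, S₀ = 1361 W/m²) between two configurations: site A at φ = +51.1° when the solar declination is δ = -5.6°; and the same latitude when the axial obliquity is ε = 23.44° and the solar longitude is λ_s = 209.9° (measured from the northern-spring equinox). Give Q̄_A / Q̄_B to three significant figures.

Q̄_A / Q̄_B ≈ 1.30

— Configuration A (φ=+51.1°):
cos H₀ = −tan(+51.1°) tan(-5.600°) = 0.1215, H₀ = 1.4490 rad.
Bracket: H₀ sin φ sin δ + cos φ cos δ sin H₀ = 1.4490×0.77824×-0.09758 + 0.62796×0.99523×0.99259 = -0.110038 + 0.620334 = 0.510296.
Q̄ = (S₀/π) × [bracket] = (1361/π) × 0.510296 = 221.07 W/m².
— Configuration B (φ=+51.1°):
Solar declination: sin δ = sin ε · sin λ_s = sin 23.44° × sin 209.9° = -0.19829, so δ = -11.437°.
cos H₀ = −tan(+51.1°) tan(-11.437°) = 0.2507, H₀ = 1.3174 rad.
Bracket: H₀ sin φ sin δ + cos φ cos δ sin H₀ = 1.3174×0.77824×-0.19829 + 0.62796×0.98014×0.96806 = -0.203297 + 0.595830 = 0.392533.
Q̄ = (S₀/π) × [bracket] = (1361/π) × 0.392533 = 170.05 W/m².
Ratio Q̄_A / Q̄_B = 221.07 / 170.05 = 1.300.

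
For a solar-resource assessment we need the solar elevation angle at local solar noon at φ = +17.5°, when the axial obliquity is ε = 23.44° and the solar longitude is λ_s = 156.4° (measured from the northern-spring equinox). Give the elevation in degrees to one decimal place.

Solar declination: sin δ = sin ε · sin λ_s = sin 23.44° × sin 156.4° = 0.15925, so δ = +9.164°.
At local noon the hour angle is zero, so the zenith angle equals |φ − δ| = |+17.5° − (+9.164°)| = 8.336°.
Elevation = 90° − 8.336° = 81.7°.

81.7°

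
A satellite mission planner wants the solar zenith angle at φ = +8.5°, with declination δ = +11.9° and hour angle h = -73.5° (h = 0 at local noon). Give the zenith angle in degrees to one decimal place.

cos θ_z = sin φ sin δ + cos φ cos δ cos h = 0.030479 + 0.274859 = 0.305338.
θ_z = arccos(0.305338) = 72.2°.

θ_z = 72.2°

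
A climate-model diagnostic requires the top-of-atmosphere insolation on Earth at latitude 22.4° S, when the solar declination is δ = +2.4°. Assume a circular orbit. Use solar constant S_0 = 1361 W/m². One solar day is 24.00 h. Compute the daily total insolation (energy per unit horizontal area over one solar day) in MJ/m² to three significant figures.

33.6 MJ/m²

cos h₀ = −tan(-22.4°) tan(+2.400°) = 0.0173, h₀ = 1.5535 rad.
Bracket: h₀ sin ϕ sin δ + cos ϕ cos δ sin h₀ = 1.5535×-0.38107×0.04188 + 0.92455×0.99912×0.99985 = -0.024793 + 0.923598 = 0.898805.
Q̄ = (S_0/π) × [bracket] = (1361/π) × 0.898805 = 389.38 W/m².
Daily total = Q̄ × 24.00 h × 3600 s/h = 389.38 × 24.00 × 3600 / 10⁶ = 33.64 MJ/m².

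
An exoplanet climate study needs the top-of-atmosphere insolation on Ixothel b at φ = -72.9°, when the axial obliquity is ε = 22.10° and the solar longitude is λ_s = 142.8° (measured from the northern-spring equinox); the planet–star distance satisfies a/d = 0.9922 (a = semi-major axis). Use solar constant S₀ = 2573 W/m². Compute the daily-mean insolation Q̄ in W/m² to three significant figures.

Q̄ ≈ 26.0 W/m²

Solar declination: sin δ = sin ε · sin λ_s = sin 22.10° × sin 142.8° = 0.22746, so δ = +13.148°.
cos H₀ = −tan(-72.9°) tan(+13.148°) = 0.7593, H₀ = 0.7086 rad.
Bracket: H₀ sin φ sin δ + cos φ cos δ sin H₀ = 0.7086×-0.95579×0.22746 + 0.29404×0.97379×0.65075 = -0.154052 + 0.186331 = 0.032279.
Inverse-square distance factor (a/d)² = 0.9922² = 0.984461.
Q̄ = (S₀/π) × 0.984461 × [bracket] = (2573/π) × 0.984461 × 0.032279 = 26.03 W/m².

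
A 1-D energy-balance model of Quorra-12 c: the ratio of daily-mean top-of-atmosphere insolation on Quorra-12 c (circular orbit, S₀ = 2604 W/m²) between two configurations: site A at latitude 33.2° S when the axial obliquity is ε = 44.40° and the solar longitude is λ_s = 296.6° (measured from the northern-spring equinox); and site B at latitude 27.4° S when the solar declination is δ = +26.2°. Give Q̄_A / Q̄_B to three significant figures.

Q̄_A / Q̄_B ≈ 2.55

— Configuration A (φ=-33.2°):
Solar declination: sin δ = sin ε · sin λ_s = sin 44.40° × sin 296.6° = -0.62561, so δ = -38.727°.
cos H₀ = −tan(-33.2°) tan(-38.727°) = -0.5248, H₀ = 2.1232 rad.
Bracket: H₀ sin φ sin δ + cos φ cos δ sin H₀ = 2.1232×-0.54756×-0.62561 + 0.83676×0.78014×0.85125 = 0.727321 + 0.555687 = 1.283008.
Q̄ = (S₀/π) × [bracket] = (2604/π) × 1.283008 = 1063.5 W/m².
— Configuration B (φ=-27.4°):
cos H₀ = −tan(-27.4°) tan(+26.200°) = 0.2551, H₀ = 1.3129 rad.
Bracket: H₀ sin φ sin δ + cos φ cos δ sin H₀ = 1.3129×-0.46020×0.44151 + 0.88782×0.89726×0.96693 = -0.266759 + 0.770262 = 0.503503.
Q̄ = (S₀/π) × [bracket] = (2604/π) × 0.503503 = 417.34 W/m².
Ratio Q̄_A / Q̄_B = 1063.5 / 417.34 = 2.548.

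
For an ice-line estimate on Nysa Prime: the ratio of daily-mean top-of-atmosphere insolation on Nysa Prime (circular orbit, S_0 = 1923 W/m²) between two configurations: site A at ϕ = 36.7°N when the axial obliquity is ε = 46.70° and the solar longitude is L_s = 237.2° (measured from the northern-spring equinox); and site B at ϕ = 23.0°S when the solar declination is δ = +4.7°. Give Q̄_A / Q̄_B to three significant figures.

Q̄_A / Q̄_B ≈ 0.194

— Configuration A (ϕ=+36.7°):
Solar declination: sin δ = sin ε · sin L_s = sin 46.70° × sin 237.2° = -0.61174, so δ = -37.716°.
cos h₀ = −tan(+36.7°) tan(-37.716°) = 0.5764, h₀ = 0.9565 rad.
Bracket: h₀ sin ϕ sin δ + cos ϕ cos δ sin h₀ = 0.9565×0.59763×-0.61174 + 0.80178×0.79106×0.81716 = -0.349691 + 0.518289 = 0.168598.
Q̄ = (S_0/π) × [bracket] = (1923/π) × 0.168598 = 103.20 W/m².
— Configuration B (ϕ=-23.0°):
cos h₀ = −tan(-23.0°) tan(+4.700°) = 0.0349, h₀ = 1.5359 rad.
Bracket: h₀ sin ϕ sin δ + cos ϕ cos δ sin h₀ = 1.5359×-0.39073×0.08194 + 0.92050×0.99664×0.99939 = -0.049174 + 0.916848 = 0.867674.
Q̄ = (S_0/π) × [bracket] = (1923/π) × 0.867674 = 531.11 W/m².
Ratio Q̄_A / Q̄_B = 103.20 / 531.11 = 0.1943.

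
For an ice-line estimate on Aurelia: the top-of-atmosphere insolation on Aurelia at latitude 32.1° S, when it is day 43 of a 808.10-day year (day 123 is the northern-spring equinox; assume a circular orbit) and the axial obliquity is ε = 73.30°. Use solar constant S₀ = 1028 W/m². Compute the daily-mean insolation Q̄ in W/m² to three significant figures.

Solar longitude: λ_s = 360° × (43 − 123)/808.10 = -35.639°, i.e. -35.639° + 360° = 324.361°.
sin δ = sin 73.30° × sin 324.361° = -0.55810, so δ = -33.925°.
cos H₀ = −tan(-32.1°) tan(-33.925°) = -0.4219, H₀ = 2.0064 rad.
Bracket: H₀ sin φ sin δ + cos φ cos δ sin H₀ = 2.0064×-0.53140×-0.55810 + 0.84712×0.82977×0.90663 = 0.595047 + 0.637284 = 1.232331.
Q̄ = (S₀/π) × [bracket] = (1028/π) × 1.232331 = 403.2 W/m².

Q̄ ≈ 403 W/m²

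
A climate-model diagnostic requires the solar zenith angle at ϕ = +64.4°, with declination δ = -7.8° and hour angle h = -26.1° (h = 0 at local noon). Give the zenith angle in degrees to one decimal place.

θ_z = 74.8°

cos θ_z = sin ϕ sin δ + cos ϕ cos δ cos h = -0.122393 + 0.384435 = 0.262042.
θ_z = arccos(0.262042) = 74.8°.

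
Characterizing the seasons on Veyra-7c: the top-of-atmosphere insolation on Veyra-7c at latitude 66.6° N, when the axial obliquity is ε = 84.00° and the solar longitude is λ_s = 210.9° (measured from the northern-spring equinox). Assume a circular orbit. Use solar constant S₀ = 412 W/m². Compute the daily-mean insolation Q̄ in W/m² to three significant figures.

Q̄ ≈ 0.00 W/m²

Solar declination: sin δ = sin ε · sin λ_s = sin 84.00° × sin 210.9° = -0.51073, so δ = -30.712°.
cos H₀ = −tan(+66.6°) tan(-30.712°) = 1.3728 ≥ 1 ⇒ polar night, H₀ = 0 and Q̄ = 0.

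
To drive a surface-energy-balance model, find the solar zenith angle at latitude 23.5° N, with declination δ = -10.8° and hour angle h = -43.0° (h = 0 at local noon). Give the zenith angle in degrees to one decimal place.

θ_z = 54.3°

cos θ_z = sin φ sin δ + cos φ cos δ cos h = -0.074718 + 0.658815 = 0.584097.
θ_z = arccos(0.584097) = 54.3°.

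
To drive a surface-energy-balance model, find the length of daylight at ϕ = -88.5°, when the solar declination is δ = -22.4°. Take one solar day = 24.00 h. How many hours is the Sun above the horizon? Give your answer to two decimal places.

24.00 h

Sunrise equation: cos h₀ = −tan ϕ · tan δ = -15.7401 ≤ −1, so the Sun never sets (polar day) and h₀ = π.
Daylight = 2h₀/(2π) × 24.00 h = (3.1416/π) × 24.00 = 24.00 h.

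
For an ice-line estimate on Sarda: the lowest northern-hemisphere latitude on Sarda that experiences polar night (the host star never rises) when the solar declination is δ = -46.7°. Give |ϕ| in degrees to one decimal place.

Polar night requires cos h₀ = −tan ϕ tan δ ≥ 1, i.e. tan ϕ tan δ ≤ −1.
The boundary is |tan ϕ| · |tan δ| = 1, so |ϕ| = 90° − |δ| = 90° − 46.7° = 43.3° in the northern hemisphere.

|ϕ| = 43.3°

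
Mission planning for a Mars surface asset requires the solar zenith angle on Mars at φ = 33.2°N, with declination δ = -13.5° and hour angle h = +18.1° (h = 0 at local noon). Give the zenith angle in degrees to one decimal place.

cos θ_z = sin φ sin δ + cos φ cos δ cos h = -0.127826 + 0.773382 = 0.645556.
θ_z = arccos(0.645556) = 49.8°.

θ_z = 49.8°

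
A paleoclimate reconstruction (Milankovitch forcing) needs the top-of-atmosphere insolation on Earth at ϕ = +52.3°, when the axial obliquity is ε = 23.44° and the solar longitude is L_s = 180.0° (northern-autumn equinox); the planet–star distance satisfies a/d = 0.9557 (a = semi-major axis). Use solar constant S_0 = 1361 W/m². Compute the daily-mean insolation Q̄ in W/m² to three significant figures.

Solar declination: sin δ = sin ε · sin L_s = sin 23.44° × sin 180.0° = 0.00000, so δ = +0.000°.
cos h₀ = −tan(+52.3°) tan(+0.000°) = -0.0000, h₀ = 1.5708 rad.
Bracket: h₀ sin ϕ sin δ + cos ϕ cos δ sin h₀ = 1.5708×0.79122×0.00000 + 0.61153×1.00000×1.00000 = 0.000000 + 0.611530 = 0.611530.
Inverse-square distance factor (a/d)² = 0.9557² = 0.913362.
Q̄ = (S_0/π) × 0.913362 × [bracket] = (1361/π) × 0.913362 × 0.611530 = 242.0 W/m².

Q̄ ≈ 242 W/m²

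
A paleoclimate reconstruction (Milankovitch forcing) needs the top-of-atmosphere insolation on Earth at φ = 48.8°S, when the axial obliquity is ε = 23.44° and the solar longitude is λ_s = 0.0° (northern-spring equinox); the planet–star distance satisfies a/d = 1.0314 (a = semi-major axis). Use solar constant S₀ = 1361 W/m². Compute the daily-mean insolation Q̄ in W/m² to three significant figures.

Q̄ ≈ 304 W/m²

Solar declination: sin δ = sin ε · sin λ_s = sin 23.44° × sin 0.0° = 0.00000, so δ = +0.000°.
cos H₀ = −tan(-48.8°) tan(+0.000°) = 0.0000, H₀ = 1.5708 rad.
Bracket: H₀ sin φ sin δ + cos φ cos δ sin H₀ = 1.5708×-0.75241×0.00000 + 0.65869×1.00000×1.00000 = -0.000000 + 0.658690 = 0.658690.
Inverse-square distance factor (a/d)² = 1.0314² = 1.063786.
Q̄ = (S₀/π) × 1.063786 × [bracket] = (1361/π) × 1.063786 × 0.658690 = 303.6 W/m².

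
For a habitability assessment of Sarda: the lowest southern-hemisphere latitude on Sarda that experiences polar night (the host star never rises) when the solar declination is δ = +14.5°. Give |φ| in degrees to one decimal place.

Polar night requires cos H₀ = −tan φ tan δ ≥ 1, i.e. tan φ tan δ ≤ −1.
The boundary is |tan φ| · |tan δ| = 1, so |φ| = 90° − |δ| = 90° − 14.5° = 75.5° in the southern hemisphere.

|φ| = 75.5°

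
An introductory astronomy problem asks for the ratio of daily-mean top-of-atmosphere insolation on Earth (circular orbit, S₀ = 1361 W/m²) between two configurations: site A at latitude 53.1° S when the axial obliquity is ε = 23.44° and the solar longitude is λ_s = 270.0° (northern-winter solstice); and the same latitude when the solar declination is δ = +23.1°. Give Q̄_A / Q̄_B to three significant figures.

Q̄_A / Q̄_B ≈ 7.57

— Configuration A (φ=-53.1°):
Solar declination: sin δ = sin ε · sin λ_s = sin 23.44° × sin 270.0° = -0.39779, so δ = -23.440°.
cos H₀ = −tan(-53.1°) tan(-23.440°) = -0.5775, H₀ = 2.1864 rad.
Bracket: H₀ sin φ sin δ + cos φ cos δ sin H₀ = 2.1864×-0.79968×-0.39779 + 0.60042×0.91748×0.81642 = 0.695504 + 0.449744 = 1.145248.
Q̄ = (S₀/π) × [bracket] = (1361/π) × 1.145248 = 496.14 W/m².
— Configuration B (φ=-53.1°):
cos H₀ = −tan(-53.1°) tan(+23.100°) = 0.5681, H₀ = 0.9666 rad.
Bracket: H₀ sin φ sin δ + cos φ cos δ sin H₀ = 0.9666×-0.79968×0.39234 + 0.60042×0.91982×0.82296 = -0.303267 + 0.454503 = 0.151236.
Q̄ = (S₀/π) × [bracket] = (1361/π) × 0.151236 = 65.518 W/m².
Ratio Q̄_A / Q̄_B = 496.14 / 65.518 = 7.573.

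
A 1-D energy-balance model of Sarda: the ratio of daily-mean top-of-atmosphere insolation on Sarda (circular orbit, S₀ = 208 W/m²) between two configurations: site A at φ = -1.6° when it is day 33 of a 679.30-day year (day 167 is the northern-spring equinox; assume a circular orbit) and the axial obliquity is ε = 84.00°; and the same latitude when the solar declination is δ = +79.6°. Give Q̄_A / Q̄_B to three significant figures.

— Configuration A (φ=-1.6°):
Solar longitude: λ_s = 360° × (33 − 167)/679.30 = -71.014°, i.e. -71.014° + 360° = 288.986°.
sin δ = sin 84.00° × sin 288.986° = -0.94042, so δ = -70.122°.
cos H₀ = −tan(-1.6°) tan(-70.122°) = -0.0773, H₀ = 1.6481 rad.
Bracket: H₀ sin φ sin δ + cos φ cos δ sin H₀ = 1.6481×-0.02792×-0.94042 + 0.99961×0.34002×0.99701 = 0.043273 + 0.338871 = 0.382144.
Q̄ = (S₀/π) × [bracket] = (208/π) × 0.382144 = 25.301 W/m².
— Configuration B (φ=-1.6°):
cos H₀ = −tan(-1.6°) tan(+79.600°) = 0.1522, H₀ = 1.4180 rad.
Bracket: H₀ sin φ sin δ + cos φ cos δ sin H₀ = 1.4180×-0.02792×0.98357 + 0.99961×0.18052×0.98835 = -0.038940 + 0.178347 = 0.139407.
Q̄ = (S₀/π) × [bracket] = (208/π) × 0.139407 = 9.2299 W/m².
Ratio Q̄_A / Q̄_B = 25.301 / 9.2299 = 2.741.

Q̄_A / Q̄_B ≈ 2.74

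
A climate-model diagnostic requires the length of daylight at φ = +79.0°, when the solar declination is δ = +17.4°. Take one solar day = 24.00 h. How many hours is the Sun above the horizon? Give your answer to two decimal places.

24.00 h

Sunrise equation: cos H₀ = −tan φ · tan δ = -1.6122 ≤ −1, so the Sun never sets (polar day) and H₀ = π.
Daylight = 2H₀/(2π) × 24.00 h = (3.1416/π) × 24.00 = 24.00 h.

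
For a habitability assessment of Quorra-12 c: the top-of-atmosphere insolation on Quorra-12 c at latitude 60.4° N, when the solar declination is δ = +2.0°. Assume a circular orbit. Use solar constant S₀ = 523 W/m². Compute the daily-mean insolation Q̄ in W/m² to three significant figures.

cos H₀ = −tan(+60.4°) tan(+2.000°) = -0.0615, H₀ = 1.6323 rad.
Bracket: H₀ sin φ sin δ + cos φ cos δ sin H₀ = 1.6323×0.86949×0.03490 + 0.49394×0.99939×0.99811 = 0.049532 + 0.492706 = 0.542238.
Q̄ = (S₀/π) × [bracket] = (523/π) × 0.542238 = 90.27 W/m².

Q̄ ≈ 90.3 W/m²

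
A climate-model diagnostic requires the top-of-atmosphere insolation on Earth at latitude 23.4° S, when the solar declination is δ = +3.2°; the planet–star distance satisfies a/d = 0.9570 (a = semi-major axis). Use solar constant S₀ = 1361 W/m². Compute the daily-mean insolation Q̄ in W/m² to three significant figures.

cos H₀ = −tan(-23.4°) tan(+3.200°) = 0.0242, H₀ = 1.5466 rad.
Bracket: H₀ sin φ sin δ + cos φ cos δ sin H₀ = 1.5466×-0.39715×0.05582 + 0.91775×0.99844×0.99971 = -0.034286 + 0.916053 = 0.881767.
Inverse-square distance factor (a/d)² = 0.9570² = 0.915849.
Q̄ = (S₀/π) × 0.915849 × [bracket] = (1361/π) × 0.915849 × 0.881767 = 349.9 W/m².

Q̄ ≈ 350 W/m²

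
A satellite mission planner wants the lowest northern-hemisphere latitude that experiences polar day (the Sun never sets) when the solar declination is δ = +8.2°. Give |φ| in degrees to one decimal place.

|φ| = 81.8°

Polar day requires cos H₀ = −tan φ tan δ ≤ −1, i.e. tan φ tan δ ≥ 1.
The boundary is |tan φ| · |tan δ| = 1, so |φ| = 90° − |δ| = 90° − 8.2° = 81.8° in the northern hemisphere.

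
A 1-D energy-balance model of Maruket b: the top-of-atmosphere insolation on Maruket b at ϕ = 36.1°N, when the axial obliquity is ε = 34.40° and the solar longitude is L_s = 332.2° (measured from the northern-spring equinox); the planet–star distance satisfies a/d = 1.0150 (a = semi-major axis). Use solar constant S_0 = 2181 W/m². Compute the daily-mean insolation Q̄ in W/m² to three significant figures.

Q̄ ≈ 394 W/m²

Solar declination: sin δ = sin ε · sin L_s = sin 34.40° × sin 332.2° = -0.26349, so δ = -15.277°.
cos h₀ = −tan(+36.1°) tan(-15.277°) = 0.1992, h₀ = 1.3703 rad.
Bracket: h₀ sin ϕ sin δ + cos ϕ cos δ sin h₀ = 1.3703×0.58920×-0.26349 + 0.80799×0.96466×0.97996 = -0.212737 + 0.763816 = 0.551079.
Inverse-square distance factor (a/d)² = 1.0150² = 1.030225.
Q̄ = (S_0/π) × 1.030225 × [bracket] = (2181/π) × 1.030225 × 0.551079 = 394.1 W/m².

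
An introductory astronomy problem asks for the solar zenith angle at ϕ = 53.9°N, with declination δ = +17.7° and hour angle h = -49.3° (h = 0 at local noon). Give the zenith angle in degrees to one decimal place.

cos θ_z = sin ϕ sin δ + cos ϕ cos δ cos h = 0.245656 + 0.366026 = 0.611682.
θ_z = arccos(0.611682) = 52.3°.

θ_z = 52.3°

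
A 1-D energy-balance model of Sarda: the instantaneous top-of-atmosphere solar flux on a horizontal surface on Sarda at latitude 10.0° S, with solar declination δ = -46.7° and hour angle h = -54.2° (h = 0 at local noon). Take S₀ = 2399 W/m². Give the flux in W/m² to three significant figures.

cos θ_z = sin φ sin δ + cos φ cos δ cos h = 0.126376 + 0.395080 = 0.521456.
Flux = S₀ · cos θ_z = 2399 × 0.521456 = 1251 W/m².

1.25e+03 W/m²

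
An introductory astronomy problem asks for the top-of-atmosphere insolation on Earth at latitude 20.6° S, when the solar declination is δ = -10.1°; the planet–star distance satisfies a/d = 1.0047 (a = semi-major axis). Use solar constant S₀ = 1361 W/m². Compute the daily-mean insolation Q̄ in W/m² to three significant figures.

cos H₀ = −tan(-20.6°) tan(-10.100°) = -0.0670, H₀ = 1.6378 rad.
Bracket: H₀ sin φ sin δ + cos φ cos δ sin H₀ = 1.6378×-0.35184×-0.17537 + 0.93606×0.98450×0.99776 = 0.101056 + 0.919487 = 1.020543.
Inverse-square distance factor (a/d)² = 1.0047² = 1.009422.
Q̄ = (S₀/π) × 1.009422 × [bracket] = (1361/π) × 1.009422 × 1.020543 = 446.3 W/m².

Q̄ ≈ 446 W/m²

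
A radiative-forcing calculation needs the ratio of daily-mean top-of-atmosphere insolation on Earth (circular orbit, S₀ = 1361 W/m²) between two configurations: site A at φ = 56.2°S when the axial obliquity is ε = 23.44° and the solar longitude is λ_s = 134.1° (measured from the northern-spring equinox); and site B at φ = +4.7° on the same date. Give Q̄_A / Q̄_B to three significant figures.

Q̄_A / Q̄_B ≈ 0.216

— Configuration A (φ=-56.2°):
Solar declination: sin δ = sin ε · sin λ_s = sin 23.44° × sin 134.1° = 0.28566, so δ = +16.598°.
cos H₀ = −tan(-56.2°) tan(+16.598°) = 0.4453, H₀ = 1.1093 rad.
Bracket: H₀ sin φ sin δ + cos φ cos δ sin H₀ = 1.1093×-0.83098×0.28566 + 0.55630×0.95833×0.89540 = -0.263323 + 0.477355 = 0.214032.
Q̄ = (S₀/π) × [bracket] = (1361/π) × 0.214032 = 92.723 W/m².
— Configuration B (φ=+4.7°):
cos H₀ = −tan(+4.7°) tan(+16.598°) = -0.0245, H₀ = 1.5953 rad.
Bracket: H₀ sin φ sin δ + cos φ cos δ sin H₀ = 1.5953×0.08194×0.28566 + 0.99664×0.95833×0.99970 = 0.037341 + 0.954823 = 0.992164.
Q̄ = (S₀/π) × [bracket] = (1361/π) × 0.992164 = 429.83 W/m².
Ratio Q̄_A / Q̄_B = 92.723 / 429.83 = 0.2157.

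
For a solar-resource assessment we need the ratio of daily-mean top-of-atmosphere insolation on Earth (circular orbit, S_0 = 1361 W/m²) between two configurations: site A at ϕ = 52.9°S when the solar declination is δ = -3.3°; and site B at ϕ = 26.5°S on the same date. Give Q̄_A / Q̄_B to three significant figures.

— Configuration A (ϕ=-52.9°):
cos h₀ = −tan(-52.9°) tan(-3.300°) = -0.0762, h₀ = 1.6471 rad.
Bracket: h₀ sin ϕ sin δ + cos ϕ cos δ sin h₀ = 1.6471×-0.79758×-0.05756 + 0.60321×0.99834×0.99709 = 0.075616 + 0.600456 = 0.676072.
Q̄ = (S_0/π) × [bracket] = (1361/π) × 0.676072 = 292.89 W/m².
— Configuration B (ϕ=-26.5°):
cos h₀ = −tan(-26.5°) tan(-3.300°) = -0.0287, h₀ = 1.5995 rad.
Bracket: h₀ sin ϕ sin δ + cos ϕ cos δ sin h₀ = 1.5995×-0.44620×-0.05756 + 0.89493×0.99834×0.99959 = 0.041080 + 0.893078 = 0.934158.
Q̄ = (S_0/π) × [bracket] = (1361/π) × 0.934158 = 404.70 W/m².
Ratio Q̄_A / Q̄_B = 292.89 / 404.70 = 0.7237.

Q̄_A / Q̄_B ≈ 0.724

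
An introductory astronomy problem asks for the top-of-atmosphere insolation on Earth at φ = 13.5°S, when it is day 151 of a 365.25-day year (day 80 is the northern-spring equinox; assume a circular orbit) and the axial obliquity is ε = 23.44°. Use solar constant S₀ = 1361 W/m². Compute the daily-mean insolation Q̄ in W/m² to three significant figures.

Solar longitude: λ_s = 360° × (151 − 80)/365.25 = 69.979°.
sin δ = sin 23.44° × sin 69.979° = 0.37375, so δ = +21.947°.
cos H₀ = −tan(-13.5°) tan(+21.947°) = 0.0967, H₀ = 1.4739 rad.
Bracket: H₀ sin φ sin δ + cos φ cos δ sin H₀ = 1.4739×-0.23345×0.37375 + 0.97237×0.92753×0.99531 = -0.128601 + 0.897672 = 0.769071.
Q̄ = (S₀/π) × [bracket] = (1361/π) × 0.769071 = 333.2 W/m².

Q̄ ≈ 333 W/m²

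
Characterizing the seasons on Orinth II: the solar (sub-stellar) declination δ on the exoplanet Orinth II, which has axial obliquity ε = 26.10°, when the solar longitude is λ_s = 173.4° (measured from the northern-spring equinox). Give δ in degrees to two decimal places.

sin δ = sin ε · sin λ_s = sin 26.10° × sin 173.4° = 0.050565.
δ = arcsin(0.050565) = +2.90°.

δ = +2.90°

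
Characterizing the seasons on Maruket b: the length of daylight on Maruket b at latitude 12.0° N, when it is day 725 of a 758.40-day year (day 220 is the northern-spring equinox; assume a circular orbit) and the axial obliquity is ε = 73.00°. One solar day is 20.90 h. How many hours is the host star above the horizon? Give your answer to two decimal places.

8.34 h

Solar longitude: λ_s = 360° × (725 − 220)/758.40 = 239.715°.
sin δ = sin 73.00° × sin 239.715° = -0.82580, so δ = -55.669°.
cos H₀ = −tan φ · tan δ = −tan(+12.0°) × tan(-55.669°) = 0.3112, so H₀ = 1.2543 rad = 71.87°.
Daylight = 2H₀/(2π) × 20.90 h = (1.2543/π) × 20.90 = 8.34 h.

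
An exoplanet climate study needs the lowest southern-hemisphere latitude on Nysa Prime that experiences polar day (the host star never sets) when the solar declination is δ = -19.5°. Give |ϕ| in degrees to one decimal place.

Polar day requires cos h₀ = −tan ϕ tan δ ≤ −1, i.e. tan ϕ tan δ ≥ 1.
The boundary is |tan ϕ| · |tan δ| = 1, so |ϕ| = 90° − |δ| = 90° − 19.5° = 70.5° in the southern hemisphere.

|ϕ| = 70.5°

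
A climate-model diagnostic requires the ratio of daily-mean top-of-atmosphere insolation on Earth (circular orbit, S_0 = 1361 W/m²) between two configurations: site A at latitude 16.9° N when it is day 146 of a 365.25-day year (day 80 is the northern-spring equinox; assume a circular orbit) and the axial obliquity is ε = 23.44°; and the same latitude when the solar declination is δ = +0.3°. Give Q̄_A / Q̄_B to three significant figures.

Q̄_A / Q̄_B ≈ 1.11

— Configuration A (ϕ=+16.9°):
Solar longitude: L_s = 360° × (146 − 80)/365.25 = 65.051°.
sin δ = sin 23.44° × sin 65.051° = 0.36067, so δ = +21.141°.
cos h₀ = −tan(+16.9°) tan(+21.141°) = -0.1175, h₀ = 1.6886 rad.
Bracket: h₀ sin ϕ sin δ + cos ϕ cos δ sin h₀ = 1.6886×0.29070×0.36067 + 0.95681×0.93269×0.99307 = 0.177044 + 0.886223 = 1.063267.
Q̄ = (S_0/π) × [bracket] = (1361/π) × 1.063267 = 460.63 W/m².
— Configuration B (ϕ=+16.9°):
cos h₀ = −tan(+16.9°) tan(+0.300°) = -0.0016, h₀ = 1.5724 rad.
Bracket: h₀ sin ϕ sin δ + cos ϕ cos δ sin h₀ = 1.5724×0.29070×0.00524 + 0.95681×0.99999×1.00000 = 0.002395 + 0.956800 = 0.959195.
Q̄ = (S_0/π) × [bracket] = (1361/π) × 0.959195 = 415.54 W/m².
Ratio Q̄_A / Q̄_B = 460.63 / 415.54 = 1.109.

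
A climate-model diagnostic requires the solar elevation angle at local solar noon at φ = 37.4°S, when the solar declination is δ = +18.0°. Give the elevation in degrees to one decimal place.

34.6°

At local noon the hour angle is zero, so the zenith angle equals |φ − δ| = |-37.4° − (+18.000°)| = 55.400°.
Elevation = 90° − 55.400° = 34.6°.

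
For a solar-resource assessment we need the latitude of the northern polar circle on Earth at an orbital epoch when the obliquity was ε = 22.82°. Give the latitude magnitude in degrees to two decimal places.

67.18°

The polar circle is the lowest latitude that experiences at least one full rotation of continuous daylight at the northern-summer solstice; it lies at |φ| = 90° − ε = 90° − 22.82° = 67.18°.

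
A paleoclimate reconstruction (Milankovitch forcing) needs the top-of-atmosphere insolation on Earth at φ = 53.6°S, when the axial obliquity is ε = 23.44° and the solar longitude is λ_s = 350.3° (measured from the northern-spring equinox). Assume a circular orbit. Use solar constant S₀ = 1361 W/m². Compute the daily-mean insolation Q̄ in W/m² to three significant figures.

Solar declination: sin δ = sin ε · sin λ_s = sin 23.44° × sin 350.3° = -0.06702, so δ = -3.843°.
cos H₀ = −tan(-53.6°) tan(-3.843°) = -0.0911, H₀ = 1.6620 rad.
Bracket: H₀ sin φ sin δ + cos φ cos δ sin H₀ = 1.6620×-0.80489×-0.06702 + 0.59342×0.99775×0.99584 = 0.089654 + 0.589622 = 0.679276.
Q̄ = (S₀/π) × [bracket] = (1361/π) × 0.679276 = 294.3 W/m².

Q̄ ≈ 294 W/m²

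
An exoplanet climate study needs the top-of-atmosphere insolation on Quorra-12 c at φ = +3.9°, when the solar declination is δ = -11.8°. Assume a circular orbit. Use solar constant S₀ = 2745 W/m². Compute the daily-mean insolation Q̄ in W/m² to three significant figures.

Q̄ ≈ 834 W/m²

cos H₀ = −tan(+3.9°) tan(-11.800°) = 0.0142, H₀ = 1.5566 rad.
Bracket: H₀ sin φ sin δ + cos φ cos δ sin H₀ = 1.5566×0.06802×-0.20450 + 0.99768×0.97887×0.99990 = -0.021652 + 0.976501 = 0.954849.
Q̄ = (S₀/π) × [bracket] = (2745/π) × 0.954849 = 834.3 W/m².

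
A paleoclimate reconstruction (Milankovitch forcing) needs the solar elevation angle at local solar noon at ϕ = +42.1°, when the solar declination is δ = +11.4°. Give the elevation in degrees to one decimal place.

59.3°

At local noon the hour angle is zero, so the zenith angle equals |ϕ − δ| = |+42.1° − (+11.400°)| = 30.700°.
Elevation = 90° − 30.700° = 59.3°.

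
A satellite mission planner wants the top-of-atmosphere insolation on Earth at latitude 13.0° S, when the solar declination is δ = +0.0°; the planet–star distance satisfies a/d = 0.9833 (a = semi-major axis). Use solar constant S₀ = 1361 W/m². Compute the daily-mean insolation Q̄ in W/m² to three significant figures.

cos H₀ = −tan(-13.0°) tan(+0.000°) = 0.0000, H₀ = 1.5708 rad.
Bracket: H₀ sin φ sin δ + cos φ cos δ sin H₀ = 1.5708×-0.22495×0.00000 + 0.97437×1.00000×1.00000 = -0.000000 + 0.974370 = 0.974370.
Inverse-square distance factor (a/d)² = 0.9833² = 0.966879.
Q̄ = (S₀/π) × 0.966879 × [bracket] = (1361/π) × 0.966879 × 0.974370 = 408.1 W/m².

Q̄ ≈ 408 W/m²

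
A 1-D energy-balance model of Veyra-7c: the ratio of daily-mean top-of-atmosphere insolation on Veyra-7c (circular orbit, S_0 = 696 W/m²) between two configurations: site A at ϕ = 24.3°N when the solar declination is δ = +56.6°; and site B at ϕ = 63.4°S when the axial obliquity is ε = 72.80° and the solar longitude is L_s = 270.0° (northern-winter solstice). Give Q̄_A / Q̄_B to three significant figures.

— Configuration A (ϕ=+24.3°):
cos h₀ = −tan(+24.3°) tan(+56.600°) = -0.6848, h₀ = 2.3251 rad.
Bracket: h₀ sin ϕ sin δ + cos ϕ cos δ sin h₀ = 2.3251×0.41151×0.83485 + 0.91140×0.55048×0.72877 = 0.798786 + 0.365629 = 1.164415.
Q̄ = (S_0/π) × [bracket] = (696/π) × 1.164415 = 257.97 W/m².
— Configuration B (ϕ=-63.4°):
Solar declination: sin δ = sin ε · sin L_s = sin 72.80° × sin 270.0° = -0.95528, so δ = -72.800°.
cos h₀ = −tan(-63.4°) tan(-72.800°) = -6.4511 ≤ −1 ⇒ polar day, h₀ = π.
Bracket: h₀ sin ϕ sin δ + cos ϕ cos δ sin h₀ = 3.1416×-0.89415×-0.95528 + 0.44776×0.29571×0.00000 = 2.683440 + 0.000000 = 2.683440.
Q̄ = (S_0/π) × [bracket] = (696/π) × 2.683440 = 594.50 W/m².
Ratio Q̄_A / Q̄_B = 257.97 / 594.50 = 0.4339.

Q̄_A / Q̄_B ≈ 0.434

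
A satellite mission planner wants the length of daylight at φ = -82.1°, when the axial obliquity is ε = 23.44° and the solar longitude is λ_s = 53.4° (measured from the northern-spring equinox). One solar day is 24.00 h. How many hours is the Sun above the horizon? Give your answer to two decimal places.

0.00 h

Solar declination: sin δ = sin ε · sin λ_s = sin 23.44° × sin 53.4° = 0.31935, so δ = +18.624°.
cos H₀ = −tan φ · tan δ = 2.4286 ≥ 1, so the Sun never rises (polar night) and H₀ = 0.
Daylight = 2H₀/(2π) × 24.00 h = (0.0000/π) × 24.00 = 0.00 h.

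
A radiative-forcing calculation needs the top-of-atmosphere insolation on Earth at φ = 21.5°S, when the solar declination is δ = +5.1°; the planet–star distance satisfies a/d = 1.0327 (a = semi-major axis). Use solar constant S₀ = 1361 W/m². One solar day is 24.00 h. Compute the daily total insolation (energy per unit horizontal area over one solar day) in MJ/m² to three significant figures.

35.0 MJ/m²

cos H₀ = −tan(-21.5°) tan(+5.100°) = 0.0352, H₀ = 1.5356 rad.
Bracket: H₀ sin φ sin δ + cos φ cos δ sin H₀ = 1.5356×-0.36650×0.08889 + 0.93042×0.99604×0.99938 = -0.050027 + 0.926161 = 0.876134.
Inverse-square distance factor (a/d)² = 1.0327² = 1.066469.
Q̄ = (S₀/π) × 1.066469 × [bracket] = (1361/π) × 1.066469 × 0.876134 = 404.79 W/m².
Daily total = Q̄ × 24.00 h × 3600 s/h = 404.79 × 24.00 × 3600 / 10⁶ = 34.97 MJ/m².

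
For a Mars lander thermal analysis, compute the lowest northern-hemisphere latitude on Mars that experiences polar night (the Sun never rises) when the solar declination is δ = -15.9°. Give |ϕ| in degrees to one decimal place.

Polar night requires cos h₀ = −tan ϕ tan δ ≥ 1, i.e. tan ϕ tan δ ≤ −1.
The boundary is |tan ϕ| · |tan δ| = 1, so |ϕ| = 90° − |δ| = 90° − 15.9° = 74.1° in the northern hemisphere.

|ϕ| = 74.1°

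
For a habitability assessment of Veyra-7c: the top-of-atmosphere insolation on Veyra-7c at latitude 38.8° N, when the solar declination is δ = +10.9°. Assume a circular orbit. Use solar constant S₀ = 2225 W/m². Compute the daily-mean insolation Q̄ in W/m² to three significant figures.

cos H₀ = −tan(+38.8°) tan(+10.900°) = -0.1548, H₀ = 1.7263 rad.
Bracket: H₀ sin φ sin δ + cos φ cos δ sin H₀ = 1.7263×0.62660×0.18910 + 0.77934×0.98196×0.98794 = 0.204549 + 0.756051 = 0.960600.
Q̄ = (S₀/π) × [bracket] = (2225/π) × 0.960600 = 680.3 W/m².

Q̄ ≈ 680 W/m²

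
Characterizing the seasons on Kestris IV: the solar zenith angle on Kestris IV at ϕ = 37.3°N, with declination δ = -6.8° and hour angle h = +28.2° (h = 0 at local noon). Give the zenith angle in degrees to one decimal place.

θ_z = 51.4°

cos θ_z = sin ϕ sin δ + cos ϕ cos δ cos h = -0.071751 + 0.696122 = 0.624371.
θ_z = arccos(0.624371) = 51.4°.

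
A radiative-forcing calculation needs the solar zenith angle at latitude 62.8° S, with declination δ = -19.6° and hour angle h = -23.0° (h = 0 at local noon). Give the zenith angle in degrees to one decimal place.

θ_z = 46.0°

cos θ_z = sin φ sin δ + cos φ cos δ cos h = 0.298356 + 0.396381 = 0.694737.
θ_z = arccos(0.694737) = 46.0°.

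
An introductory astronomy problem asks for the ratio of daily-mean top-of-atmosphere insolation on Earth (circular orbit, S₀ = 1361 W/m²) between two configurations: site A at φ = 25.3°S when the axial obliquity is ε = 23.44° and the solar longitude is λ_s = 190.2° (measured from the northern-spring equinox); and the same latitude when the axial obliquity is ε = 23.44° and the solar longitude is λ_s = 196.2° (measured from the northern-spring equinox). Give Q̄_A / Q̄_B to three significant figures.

— Configuration A (φ=-25.3°):
Solar declination: sin δ = sin ε · sin λ_s = sin 23.44° × sin 190.2° = -0.07044, so δ = -4.039°.
cos H₀ = −tan(-25.3°) tan(-4.039°) = -0.0334, H₀ = 1.6042 rad.
Bracket: H₀ sin φ sin δ + cos φ cos δ sin H₀ = 1.6042×-0.42736×-0.07044 + 0.90408×0.99752×0.99944 = 0.048292 + 0.901333 = 0.949625.
Q̄ = (S₀/π) × [bracket] = (1361/π) × 0.949625 = 411.40 W/m².
— Configuration B (φ=-25.3°):
Solar declination: sin δ = sin ε · sin λ_s = sin 23.44° × sin 196.2° = -0.11098, so δ = -6.372°.
cos H₀ = −tan(-25.3°) tan(-6.372°) = -0.0528, H₀ = 1.6236 rad.
Bracket: H₀ sin φ sin δ + cos φ cos δ sin H₀ = 1.6236×-0.42736×-0.11098 + 0.90408×0.99382×0.99861 = 0.077005 + 0.897244 = 0.974249.
Q̄ = (S₀/π) × [bracket] = (1361/π) × 0.974249 = 422.06 W/m².
Ratio Q̄_A / Q̄_B = 411.40 / 422.06 = 0.9747.

Q̄_A / Q̄_B ≈ 0.975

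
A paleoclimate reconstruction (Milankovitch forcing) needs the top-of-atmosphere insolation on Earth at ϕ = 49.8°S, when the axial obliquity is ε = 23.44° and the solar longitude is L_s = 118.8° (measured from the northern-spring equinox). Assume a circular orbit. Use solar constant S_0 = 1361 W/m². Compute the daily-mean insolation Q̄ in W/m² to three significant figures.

Solar declination: sin δ = sin ε · sin L_s = sin 23.44° × sin 118.8° = 0.34858, so δ = +20.401°.
cos h₀ = −tan(-49.8°) tan(+20.401°) = 0.4401, h₀ = 1.1151 rad.
Bracket: h₀ sin ϕ sin δ + cos ϕ cos δ sin h₀ = 1.1151×-0.76380×0.34858 + 0.64546×0.93728×0.89795 = -0.296890 + 0.543239 = 0.246349.
Q̄ = (S_0/π) × [bracket] = (1361/π) × 0.246349 = 106.7 W/m².

Q̄ ≈ 107 W/m²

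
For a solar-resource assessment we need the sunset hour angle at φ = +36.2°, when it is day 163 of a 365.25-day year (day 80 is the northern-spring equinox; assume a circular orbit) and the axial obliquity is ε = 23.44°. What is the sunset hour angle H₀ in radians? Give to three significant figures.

H₀ = 1.89 rad

Solar longitude: λ_s = 360° × (163 − 80)/365.25 = 81.807°.
sin δ = sin 23.44° × sin 81.807° = 0.39373, so δ = +23.187°.
cos H₀ = −tan φ · tan δ = −tan(+36.2°) × tan(+23.187°) = -0.3135, so H₀ = 1.8897 rad = 108.27°.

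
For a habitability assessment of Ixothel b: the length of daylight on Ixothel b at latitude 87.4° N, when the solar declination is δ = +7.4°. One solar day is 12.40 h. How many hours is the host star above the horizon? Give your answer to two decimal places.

12.40 h

Sunrise equation: cos h₀ = −tan ϕ · tan δ = -2.8601 ≤ −1, so the host star never sets (polar day) and h₀ = π.
Daylight = 2h₀/(2π) × 12.40 h = (3.1416/π) × 12.40 = 12.40 h.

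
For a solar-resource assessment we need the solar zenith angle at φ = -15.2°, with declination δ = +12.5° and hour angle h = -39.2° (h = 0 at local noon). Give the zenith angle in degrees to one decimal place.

cos θ_z = sin φ sin δ + cos φ cos δ cos h = -0.056748 + 0.730108 = 0.673360.
θ_z = arccos(0.673360) = 47.7°.

θ_z = 47.7°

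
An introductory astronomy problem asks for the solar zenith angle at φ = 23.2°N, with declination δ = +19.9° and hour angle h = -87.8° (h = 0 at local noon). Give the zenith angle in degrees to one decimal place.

cos θ_z = sin φ sin δ + cos φ cos δ cos h = 0.134090 + 0.033177 = 0.167267.
θ_z = arccos(0.167267) = 80.4°.

θ_z = 80.4°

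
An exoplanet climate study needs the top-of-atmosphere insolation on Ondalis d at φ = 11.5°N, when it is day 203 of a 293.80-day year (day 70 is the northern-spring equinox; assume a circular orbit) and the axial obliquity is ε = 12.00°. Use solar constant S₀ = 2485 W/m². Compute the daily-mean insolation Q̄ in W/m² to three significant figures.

Q̄ ≈ 789 W/m²

Solar longitude: λ_s = 360° × (203 − 70)/293.80 = 162.968°.
sin δ = sin 12.00° × sin 162.968° = 0.06090, so δ = +3.491°.
cos H₀ = −tan(+11.5°) tan(+3.491°) = -0.0124, H₀ = 1.5832 rad.
Bracket: H₀ sin φ sin δ + cos φ cos δ sin H₀ = 1.5832×0.19937×0.06090 + 0.97992×0.99814×0.99992 = 0.019223 + 0.978019 = 0.997242.
Q̄ = (S₀/π) × [bracket] = (2485/π) × 0.997242 = 788.8 W/m².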